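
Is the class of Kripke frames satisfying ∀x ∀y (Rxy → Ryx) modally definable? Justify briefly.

Definable; r → □◇r defines it

Yes: it is symmetry, defined by the B schema r → □◇r.
Suppose r→□◇r is valid. Take Rxy and set V(r)={x}. Then r at x, so □◇r at x, so ◇r at y, so some z with Ryz has r; z=x, i.e. Ryx.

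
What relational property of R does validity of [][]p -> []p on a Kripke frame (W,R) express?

density: forall x forall y (Rxy -> exists z (Rxz & Rzy))

Suppose □□p→□p is valid. Take Rxy and set V(p)={w : xR²w}. Then □□p at x, so □p at x, so p at y, i.e. ∃z(Rxz∧Rzy).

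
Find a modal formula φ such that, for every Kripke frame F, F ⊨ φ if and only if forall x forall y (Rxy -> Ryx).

q → □◇q

A defining formula is q → □◇q (the B axiom).
Suppose q→□◇q is valid. Take Rxy and set V(q)={x}. Then q at x, so □◇q at x, so ◇q at y, so some z with Ryz has q; z=x, i.e. Ryx.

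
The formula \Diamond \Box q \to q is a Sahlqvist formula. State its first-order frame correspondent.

Symmetry

This is frame-equivalent to q → □◇q (substitute ¬q for q and contrapose).
Suppose q→□◇q is valid. Take Rxy and set V(q)={x}. Then q at x, so □◇q at x, so ◇q at y, so some z with Ryz has q; z=x, i.e. Ryx.
Conversely, any frame satisfying \forall x \forall y (Rxy \to Ryx) validates the schema.
So the correspondent is symmetry.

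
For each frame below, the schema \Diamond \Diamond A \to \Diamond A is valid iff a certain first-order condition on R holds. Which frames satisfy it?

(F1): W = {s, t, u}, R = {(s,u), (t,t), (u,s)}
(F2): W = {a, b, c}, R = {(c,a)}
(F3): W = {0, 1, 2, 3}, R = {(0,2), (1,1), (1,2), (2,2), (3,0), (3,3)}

The schema corresponds to transitivity: \forall x \forall y \forall z (Rxy \wedge Ryz \to Rxz).
(F1): fails — Rsu and Rus but not Rss.
(F2): ✓.
(F3): fails — R30 and R02 but not R32.

(F2)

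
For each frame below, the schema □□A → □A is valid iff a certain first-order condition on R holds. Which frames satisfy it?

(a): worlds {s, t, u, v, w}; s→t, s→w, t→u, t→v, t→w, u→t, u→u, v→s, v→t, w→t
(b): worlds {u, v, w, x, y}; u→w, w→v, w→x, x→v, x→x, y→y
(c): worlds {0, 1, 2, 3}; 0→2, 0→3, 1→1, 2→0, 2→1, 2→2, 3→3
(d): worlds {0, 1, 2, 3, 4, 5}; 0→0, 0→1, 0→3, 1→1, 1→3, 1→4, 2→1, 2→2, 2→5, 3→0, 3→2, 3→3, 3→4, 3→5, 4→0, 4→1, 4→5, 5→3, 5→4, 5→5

(c), (d)

Frame correspondent (Sahlqvist): ∀x ∀y (Rxy → ∃z (Rxz ∧ Rzy)) — i.e. density.
(a): fails — Rwt but no z with Rwz and Rzt.
(b): fails — Ruw but no z with Ruz and Rzw.
(c): ✓.
(d): ✓.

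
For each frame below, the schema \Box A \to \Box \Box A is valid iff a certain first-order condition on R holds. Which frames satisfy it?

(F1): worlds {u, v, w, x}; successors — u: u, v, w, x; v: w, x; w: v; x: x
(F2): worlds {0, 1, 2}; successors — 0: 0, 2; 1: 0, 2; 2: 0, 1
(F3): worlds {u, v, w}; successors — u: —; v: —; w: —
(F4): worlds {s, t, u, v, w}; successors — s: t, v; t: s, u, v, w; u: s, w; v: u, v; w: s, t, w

The schema corresponds to transitivity: \forall x \forall y \forall z (Rxy \wedge Ryz \to Rxz).
(F1): fails — Rvw and Rwv but not Rvv.
(F2): fails — R02 and R21 but not R01.
(F3): ✓.
(F4): fails — Rwt and Rtv but not Rwv.
Valid on: (F3).

(F3)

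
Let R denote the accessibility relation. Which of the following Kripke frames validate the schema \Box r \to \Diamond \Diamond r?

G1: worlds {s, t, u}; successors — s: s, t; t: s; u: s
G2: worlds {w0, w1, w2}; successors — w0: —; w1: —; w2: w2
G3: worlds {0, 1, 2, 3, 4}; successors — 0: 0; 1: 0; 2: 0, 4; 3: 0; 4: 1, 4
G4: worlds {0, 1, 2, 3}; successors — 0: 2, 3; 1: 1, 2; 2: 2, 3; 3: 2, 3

Frame correspondent (Sahlqvist): \forall x \exists w (xRw \wedge x R^2 w) — i.e. a generalized confluence (Geach) condition.
G1: condition met.
G2: fails — at w0 but no w with w0Rw and w0R²w.
G3: condition met.
G4: condition met.
Valid on: G1, G3, G4.

G1, G3, G4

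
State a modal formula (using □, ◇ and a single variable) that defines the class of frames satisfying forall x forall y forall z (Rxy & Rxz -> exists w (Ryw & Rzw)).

This is convergence; the standard corresponding axiom is .2: ◇□ψ → □◇ψ.
Suppose ◇□ψ→□◇ψ is valid. Take Rxy, Rxz and set V(ψ)={w : Ryw}. Then □ψ at y so ◇□ψ at x, so □◇ψ at x, so ◇ψ at z, giving w with Rzw and Ryw.

◇□ψ → □◇ψ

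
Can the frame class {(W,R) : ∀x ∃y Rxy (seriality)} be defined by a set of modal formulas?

This is a Sahlqvist condition; the D axiom □q → ◇q defines it.
Suppose □q→◇q is valid. At any x set V(q)=W. Then □q at x, so ◇q at x, so x has a successor.

Definable; □q → ◇q defines it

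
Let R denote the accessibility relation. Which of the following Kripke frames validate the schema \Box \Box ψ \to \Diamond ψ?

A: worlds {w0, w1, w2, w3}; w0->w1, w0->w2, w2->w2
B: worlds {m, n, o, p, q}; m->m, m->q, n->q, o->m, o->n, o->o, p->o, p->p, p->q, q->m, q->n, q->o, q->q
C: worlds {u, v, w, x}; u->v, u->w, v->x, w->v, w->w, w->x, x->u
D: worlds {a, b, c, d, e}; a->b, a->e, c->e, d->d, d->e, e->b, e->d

The schema corresponds to a generalized confluence (Geach) condition: \forall x \exists w (x R^2 w \wedge xRw).
A: fails — at w1 but no w with w1R²w and w1Rw.
B: holds.
C: fails — at v but no t with vR²t and vRt.
D: fails — at b but no w with bR²w and bRw.

B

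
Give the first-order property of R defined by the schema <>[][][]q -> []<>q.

This is a Sahlqvist (Geach-type) schema ◇^1□^3q → □^1◇^1q.
Minimal-valuation argument: fix x; take any y with xR^1y and any z with xR^1z. Set V(q) to the set of worlds R-reachable from y in exactly 3 steps. Then □^3q holds at y, so the antecedent holds at x; validity forces ◇^1q at z, giving a w with zR^1w and yR^3w.
First-order correspondent: forall x forall y forall z ((xRy & xRz) -> exists w (y R^3 w & zRw)).

forall x forall y forall z ((xRy & xRz) -> exists w (y R^3 w & zRw))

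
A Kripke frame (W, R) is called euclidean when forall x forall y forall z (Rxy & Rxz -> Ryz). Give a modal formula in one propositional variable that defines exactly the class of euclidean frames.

The condition is the Euclidean property. The 5 schema ◇r → □◇r defines it.
Suppose ◇r→□◇r is valid. Take Rxy, Rxz and set V(r)={y}. Then ◇r at x, so □◇r at x, so ◇r at z, so some w with Rzw has r; w=y, i.e. Rzy. By symmetry of the argument, Ryz.

◇r → □◇r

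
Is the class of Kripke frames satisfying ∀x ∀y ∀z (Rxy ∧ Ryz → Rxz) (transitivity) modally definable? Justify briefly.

Definable; □r → □□r defines it

The condition is transitivity. A defining modal formula is □r → □□r.
Suppose □r→□□r is valid. Take Rxy, Ryz and set V(r)={w : Rxw}. Then □r at x, so □□r at x, so □r at y, so r at z, i.e. Rxz.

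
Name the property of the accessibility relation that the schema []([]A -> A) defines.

shift-reflexivity: forall x forall y (Rxy -> Ryy)

Suppose □(□A→A) is valid. Take Rxy and set V(A)={w : Ryw}. Then at y, □A holds; since □(□A→A) at x, □A→A at y, so A at y, i.e. Ryy.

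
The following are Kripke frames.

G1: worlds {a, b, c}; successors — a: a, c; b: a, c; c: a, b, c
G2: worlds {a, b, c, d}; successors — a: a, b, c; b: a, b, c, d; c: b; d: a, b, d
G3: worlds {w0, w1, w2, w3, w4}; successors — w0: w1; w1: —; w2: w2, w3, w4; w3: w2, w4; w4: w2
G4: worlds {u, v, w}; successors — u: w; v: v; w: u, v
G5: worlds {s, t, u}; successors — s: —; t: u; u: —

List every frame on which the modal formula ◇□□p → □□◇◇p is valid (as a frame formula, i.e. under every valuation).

G1, G2, G3, G4, G5

This is the axiom for a generalized confluence (Geach) condition; its first-order frame correspondent is ∀x ∀y ∀z ((xRy ∧ xR²z) → ∃w (yR²w ∧ zR²w)).
G1: holds.
G2: holds.
G3: holds.
G4: holds.
G5: holds.
Valid on: G1, G2, G3, G4, G5.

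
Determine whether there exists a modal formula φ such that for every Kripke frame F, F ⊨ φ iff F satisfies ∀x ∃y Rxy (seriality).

Yes: it is seriality, defined by the D schema □r → ◇r.
Suppose □r→◇r is valid. At any x set V(r)=W. Then □r at x, so ◇r at x, so x has a successor.

Yes — defined by □r → ◇r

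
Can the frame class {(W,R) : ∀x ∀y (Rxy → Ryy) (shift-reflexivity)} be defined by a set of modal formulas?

This is a Sahlqvist condition; the T□ axiom □(□p → p) defines it.

Yes, by □(□p → p)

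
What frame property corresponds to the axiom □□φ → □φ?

Density

Suppose □□φ→□φ is valid. Take Rxy and set V(φ)={w : xR²w}. Then □□φ at x, so □φ at x, so φ at y, i.e. ∃z(Rxz∧Rzy).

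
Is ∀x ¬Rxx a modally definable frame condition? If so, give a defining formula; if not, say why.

No — not modally definable

Modal frame validity is preserved under surjective bounded morphisms.
The 4-cycle (worlds w0,w1,w2,w3 with w0→w1→w2→w3→w0) is irreflexive, and the map sending every world to a single reflexive point • is a surjective bounded morphism (forth: every edge maps to (•,•); back: every world has a successor). So any modal formula valid on the 4-cycle is also valid on the reflexive point, which is not irreflexive.
Hence irreflexivity is not modally definable.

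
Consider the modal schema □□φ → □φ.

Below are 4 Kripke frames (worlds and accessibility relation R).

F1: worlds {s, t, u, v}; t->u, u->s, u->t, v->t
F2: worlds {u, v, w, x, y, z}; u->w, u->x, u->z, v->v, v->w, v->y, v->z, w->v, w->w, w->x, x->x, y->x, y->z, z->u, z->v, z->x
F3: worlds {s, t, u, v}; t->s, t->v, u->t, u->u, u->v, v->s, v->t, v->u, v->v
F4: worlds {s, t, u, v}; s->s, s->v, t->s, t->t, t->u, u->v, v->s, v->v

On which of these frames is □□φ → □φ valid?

This is the axiom for density; its first-order frame correspondent is ∀x ∀y (Rxy → ∃z (Rxz ∧ Rzy)).
F1: fails — Rus but no z with Ruz and Rzs.
F2: fails — Ruz but no t with Rut and Rtz.
F3: ✓.
F4: ✓.

F3, F4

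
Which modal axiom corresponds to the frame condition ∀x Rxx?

The condition is reflexivity. The T schema □ψ → ψ defines it.

□ψ → ψ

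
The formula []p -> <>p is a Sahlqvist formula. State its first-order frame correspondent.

Seriality

Suppose □p→◇p is valid. At any x set V(p)=W. Then □p at x, so ◇p at x, so x has a successor.
The converse is a direct semantic check.
Frame condition: forall x exists y Rxy.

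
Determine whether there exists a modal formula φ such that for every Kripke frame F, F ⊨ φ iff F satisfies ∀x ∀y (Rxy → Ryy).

Yes — defined by □(□r → r)

This is a Sahlqvist condition; the T□ axiom □(□r → r) defines it.
Suppose □(□r→r) is valid. Take Rxy and set V(r)={w : Ryw}. Then at y, □r holds; since □(□r→r) at x, □r→r at y, so r at y, i.e. Ryy.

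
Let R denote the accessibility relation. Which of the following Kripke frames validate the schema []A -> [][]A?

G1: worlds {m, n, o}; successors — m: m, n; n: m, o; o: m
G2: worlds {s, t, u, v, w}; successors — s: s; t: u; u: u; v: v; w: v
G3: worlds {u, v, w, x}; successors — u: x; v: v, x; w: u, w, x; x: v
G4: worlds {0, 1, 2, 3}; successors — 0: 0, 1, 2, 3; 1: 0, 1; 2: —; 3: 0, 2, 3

G2

The schema corresponds to transitivity: forall x forall y forall z (Rxy & Ryz -> Rxz).
G1: fails — Rom and Rmn but not Ron.
G2: satisfies the condition.
G3: fails — Rwx and Rxv but not Rwv.
G4: fails — R10 and R02 but not R12.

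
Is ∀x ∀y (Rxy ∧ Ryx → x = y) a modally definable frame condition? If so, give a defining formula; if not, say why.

No

If a class were modally definable it would be closed under surjective bounded morphisms (Goldblatt–Thomason).
The 4-cycle (worlds 0,1,2,3 with 0→1→2→3→0) is antisymmetric. Sending even-indexed worlds to • and odd-indexed worlds to ∘ is a surjective bounded morphism onto the two-world frame with •↔∘, which is not antisymmetric.
Hence antisymmetry is not modally definable.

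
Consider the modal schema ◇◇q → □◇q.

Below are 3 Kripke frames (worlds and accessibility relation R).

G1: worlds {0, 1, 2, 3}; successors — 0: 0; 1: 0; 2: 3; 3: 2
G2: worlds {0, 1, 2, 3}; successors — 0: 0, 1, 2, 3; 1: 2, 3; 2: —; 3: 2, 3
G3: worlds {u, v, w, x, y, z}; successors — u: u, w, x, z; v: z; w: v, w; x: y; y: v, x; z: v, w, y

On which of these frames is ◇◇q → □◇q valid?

Frame correspondent (Sahlqvist): ∀x ∀y ∀z ((xR²y ∧ xRz) → ∃w (y = w ∧ zRw)) — i.e. a generalized confluence (Geach) condition.
G1: condition met.
G2: fails — 0R²0, 0R1 but no w with 0=w and 1Rw.
G3: fails — uR²u, uRw but no t with u=t and wRt.
Valid on: G1.

G1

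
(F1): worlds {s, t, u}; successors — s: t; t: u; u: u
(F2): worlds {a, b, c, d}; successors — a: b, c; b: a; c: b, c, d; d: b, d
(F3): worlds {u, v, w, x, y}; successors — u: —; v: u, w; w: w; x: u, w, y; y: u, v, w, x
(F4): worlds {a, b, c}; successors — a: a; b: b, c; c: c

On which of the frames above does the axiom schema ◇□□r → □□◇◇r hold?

This is the axiom for a generalized confluence (Geach) condition; its first-order frame correspondent is ∀x ∀y ∀z ((xRy ∧ xR²z) → ∃w (yR²w ∧ zR²w)).
(F1): holds.
(F2): holds.
(F3): fails — vRu, vR²w but no t with uR²t and wR²t.
(F4): holds.

(F1), (F2), (F4)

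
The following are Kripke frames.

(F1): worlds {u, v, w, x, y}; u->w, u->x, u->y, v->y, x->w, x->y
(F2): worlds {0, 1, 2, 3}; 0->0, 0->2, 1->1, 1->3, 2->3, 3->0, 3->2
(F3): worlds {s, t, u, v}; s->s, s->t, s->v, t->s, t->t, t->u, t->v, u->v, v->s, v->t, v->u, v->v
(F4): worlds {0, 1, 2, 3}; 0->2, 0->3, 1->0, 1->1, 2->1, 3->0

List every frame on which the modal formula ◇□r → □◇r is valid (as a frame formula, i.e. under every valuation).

(F3)

This is the axiom for convergence; its first-order frame correspondent is ∀x ∀y ∀z (Rxy ∧ Rxz → ∃w (Ryw ∧ Rzw)).
(F1): fails — Ruw and Ruw but w and w have no common successor.
(F2): fails — R00 and R02 but 0 and 2 have no common successor.
(F3): holds.
(F4): fails — R02 and R03 but 2 and 3 have no common successor.
Valid on: (F3).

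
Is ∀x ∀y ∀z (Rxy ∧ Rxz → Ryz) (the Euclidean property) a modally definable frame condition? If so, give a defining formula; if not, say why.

The condition is the Euclidean property. A defining modal formula is ◇p → □◇p.
Suppose ◇p→□◇p is valid. Take Rxy, Rxz and set V(p)={y}. Then ◇p at x, so □◇p at x, so ◇p at z, so some w with Rzw has p; w=y, i.e. Rzy. By symmetry of the argument, Ryz.

Yes — defined by ◇p → □◇p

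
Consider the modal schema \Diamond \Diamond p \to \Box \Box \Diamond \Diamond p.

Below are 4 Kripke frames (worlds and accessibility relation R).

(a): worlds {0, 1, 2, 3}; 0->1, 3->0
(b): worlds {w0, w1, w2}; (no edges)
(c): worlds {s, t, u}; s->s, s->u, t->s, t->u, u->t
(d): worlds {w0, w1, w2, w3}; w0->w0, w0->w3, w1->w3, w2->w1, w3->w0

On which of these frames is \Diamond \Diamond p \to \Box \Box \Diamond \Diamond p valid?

The schema corresponds to a generalized confluence (Geach) condition: \forall x \forall y \forall z ((x R^2 y \wedge x R^2 z) \to \exists w (y = w \wedge z R^2 w)).
(a): fails — 3R²1, 3R²1 but no w with 1=w and 1R²w.
(b): holds.
(c): fails — sR²t, sR²u but no w with t=w and uR²w.
(d): holds.

(b), (d)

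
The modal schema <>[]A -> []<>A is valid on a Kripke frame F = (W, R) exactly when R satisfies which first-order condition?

convergence

Suppose ◇□A→□◇A is valid. Take Rxy, Rxz and set V(A)={w : Ryw}. Then □A at y so ◇□A at x, so □◇A at x, so ◇A at z, giving w with Rzw and Ryw.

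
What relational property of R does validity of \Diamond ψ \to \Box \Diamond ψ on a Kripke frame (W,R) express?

the Euclidean property: \forall x \forall y \forall z (Rxy \wedge Rxz \to Ryz)

Suppose ◇ψ→□◇ψ is valid. Take Rxy, Rxz and set V(ψ)={y}. Then ◇ψ at x, so □◇ψ at x, so ◇ψ at z, so some w with Rzw has ψ; w=y, i.e. Rzy. By symmetry of the argument, Ryz.
Conversely, on a frame with the Euclidean property the schema holds at every world under every valuation.
So the correspondent is the Euclidean property.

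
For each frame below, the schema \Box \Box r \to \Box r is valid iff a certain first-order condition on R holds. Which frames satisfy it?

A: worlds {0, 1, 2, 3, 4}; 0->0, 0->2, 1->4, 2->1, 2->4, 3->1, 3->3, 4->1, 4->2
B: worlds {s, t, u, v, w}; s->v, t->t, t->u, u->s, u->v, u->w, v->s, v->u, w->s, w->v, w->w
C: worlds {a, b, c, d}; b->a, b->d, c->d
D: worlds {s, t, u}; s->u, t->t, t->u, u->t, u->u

Frame correspondent (Sahlqvist): \forall x \forall y (Rxy \to \exists z (Rxz \wedge Rzy)) — i.e. density.
A: fails — R14 but no z with R1z and Rz4.
B: fails — Rvu but no z with Rvz and Rzu.
C: fails — Rba but no z with Rbz and Rza.
D: ✓.
Valid on: D.

D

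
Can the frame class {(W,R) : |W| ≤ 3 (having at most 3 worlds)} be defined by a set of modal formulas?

Any modally definable frame class is closed under disjoint unions.
Any modal formula valid on each of 4 disjoint one-world frames is valid on their disjoint union (validity is preserved under disjoint unions). Each one-world frame has |W|=1≤3, but the union has |W|=4.
So no modal formula (or set of formulas) defines exactly the |W|≤3 frames.

Not modally definable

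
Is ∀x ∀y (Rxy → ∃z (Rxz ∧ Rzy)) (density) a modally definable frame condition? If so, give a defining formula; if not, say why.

This is a Sahlqvist condition; the C4 axiom □□r → □r defines it.
Suppose □□r→□r is valid. Take Rxy and set V(r)={w : xR²w}. Then □□r at x, so □r at x, so r at y, i.e. ∃z(Rxz∧Rzy).

Yes — defined by □□r → □r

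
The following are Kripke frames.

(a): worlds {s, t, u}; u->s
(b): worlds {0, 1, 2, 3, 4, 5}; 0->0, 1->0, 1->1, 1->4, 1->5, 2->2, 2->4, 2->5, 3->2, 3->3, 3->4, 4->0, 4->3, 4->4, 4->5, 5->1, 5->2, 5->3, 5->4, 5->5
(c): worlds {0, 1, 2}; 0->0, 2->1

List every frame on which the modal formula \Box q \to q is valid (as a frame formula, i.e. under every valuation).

Frame correspondent (Sahlqvist): \forall x Rxx — i.e. reflexivity.
(a): fails — world s does not see itself.
(b): ✓.
(c): fails — world 1 does not see itself.

(b)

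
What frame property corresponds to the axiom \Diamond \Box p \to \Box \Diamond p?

Suppose ◇□p→□◇p is valid. Take Rxy, Rxz and set V(p)={w : Ryw}. Then □p at y so ◇□p at x, so □◇p at x, so ◇p at z, giving w with Rzw and Ryw.
The converse is a direct semantic check.
Frame condition: \forall x \forall y \forall z (Rxy \wedge Rxz \to \exists w (Ryw \wedge Rzw)).

convergence: \forall x \forall y \forall z (Rxy \wedge Rxz \to \exists w (Ryw \wedge Rzw))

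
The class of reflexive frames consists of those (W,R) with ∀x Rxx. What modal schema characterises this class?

This is reflexivity; the standard corresponding axiom is T: □s → s.
Suppose □s→s is valid. At any x set V(s)={w : Rxw}. Then □s holds at x, so s holds at x, i.e. Rxx.

□s → s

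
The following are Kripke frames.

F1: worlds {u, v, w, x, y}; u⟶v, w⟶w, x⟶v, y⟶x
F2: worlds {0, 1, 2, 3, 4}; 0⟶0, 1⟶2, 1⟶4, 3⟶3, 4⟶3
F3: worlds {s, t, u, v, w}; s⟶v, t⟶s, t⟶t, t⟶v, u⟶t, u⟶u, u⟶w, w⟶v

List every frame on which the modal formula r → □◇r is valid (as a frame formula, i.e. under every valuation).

The schema corresponds to symmetry: ∀x ∀y (Rxy → Ryx).
F1: fails — Ruv but not Rvu.
F2: fails — R12 but not R21.
F3: fails — Rtv but not Rvt.
Valid on no frame.

none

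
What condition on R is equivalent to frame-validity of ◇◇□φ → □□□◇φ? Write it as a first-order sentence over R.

∀x ∀y ∀z ((xR²y ∧ xR³z) → ∃w (yRw ∧ zRw))

This is a Sahlqvist (Geach-type) schema ◇^2□^1φ → □^3◇^1φ.
Minimal-valuation argument: fix x; take any y with xR^2y and any z with xR^3z. Set V(φ) to the set of worlds R-reachable from y in exactly 1 step. Then □^1φ holds at y, so the antecedent holds at x; validity forces ◇^1φ at z, giving a w with zR^1w and yR^1w.
First-order correspondent: ∀x ∀y ∀z ((xR²y ∧ xR³z) → ∃w (yRw ∧ zRw)).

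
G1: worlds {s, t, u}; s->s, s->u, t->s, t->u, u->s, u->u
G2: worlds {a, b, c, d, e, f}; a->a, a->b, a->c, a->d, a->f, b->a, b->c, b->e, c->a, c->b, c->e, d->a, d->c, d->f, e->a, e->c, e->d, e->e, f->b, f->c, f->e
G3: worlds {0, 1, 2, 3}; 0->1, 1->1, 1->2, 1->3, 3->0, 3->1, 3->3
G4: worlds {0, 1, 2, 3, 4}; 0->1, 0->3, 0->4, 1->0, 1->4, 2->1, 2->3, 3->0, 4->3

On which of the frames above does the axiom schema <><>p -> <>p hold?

G1

This is the axiom for transitivity; its first-order frame correspondent is forall x forall y forall z (Rxy & Ryz -> Rxz).
G1: satisfies the condition.
G2: fails — Rdf and Rfb but not Rdb.
G3: fails — R31 and R12 but not R32.
G4: fails — R10 and R01 but not R11.
Valid on: G1.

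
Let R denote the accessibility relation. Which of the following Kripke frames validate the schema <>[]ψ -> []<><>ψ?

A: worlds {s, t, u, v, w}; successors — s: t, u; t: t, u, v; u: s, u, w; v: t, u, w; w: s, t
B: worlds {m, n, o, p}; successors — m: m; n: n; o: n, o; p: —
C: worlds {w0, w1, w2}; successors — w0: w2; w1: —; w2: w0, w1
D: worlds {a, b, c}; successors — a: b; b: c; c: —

Frame correspondent (Sahlqvist): forall x forall y forall z ((xRy & xRz) -> exists w (yRw & z R^2 w)) — i.e. a generalized confluence (Geach) condition.
A: holds.
B: holds.
C: fails — w0Rw2, w0Rw2 but no w with w2Rw and w2R²w.
D: fails — aRb, aRb but no w with bRw and bR²w.

A, B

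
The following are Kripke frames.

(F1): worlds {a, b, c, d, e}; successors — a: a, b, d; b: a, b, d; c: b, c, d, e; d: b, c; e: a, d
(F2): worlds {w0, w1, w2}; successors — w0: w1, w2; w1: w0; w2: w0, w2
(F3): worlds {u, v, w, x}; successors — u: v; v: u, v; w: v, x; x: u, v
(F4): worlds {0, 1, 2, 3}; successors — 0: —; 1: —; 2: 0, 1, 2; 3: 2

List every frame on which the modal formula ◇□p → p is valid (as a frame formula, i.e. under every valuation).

(F2)

Frame correspondent (Sahlqvist): ∀x ∀y (Rxy → Ryx) — i.e. symmetry.
(F1): fails — Rea but not Rae.
(F2): ✓.
(F3): fails — Rwx but not Rxw.
(F4): fails — R20 but not R02.
Valid on: (F2).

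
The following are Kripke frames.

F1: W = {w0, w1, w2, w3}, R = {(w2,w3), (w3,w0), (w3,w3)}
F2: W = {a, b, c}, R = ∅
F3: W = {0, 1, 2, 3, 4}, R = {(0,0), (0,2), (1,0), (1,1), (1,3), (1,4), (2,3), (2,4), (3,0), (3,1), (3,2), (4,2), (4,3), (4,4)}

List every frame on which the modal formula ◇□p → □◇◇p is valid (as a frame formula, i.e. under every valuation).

F2, F3

Frame correspondent (Sahlqvist): ∀x ∀y ∀z ((xRy ∧ xRz) → ∃w (yRw ∧ zR²w)) — i.e. a generalized confluence (Geach) condition.
F1: fails — w3Rw0, w3Rw0 but no w with w0Rw and w0R²w.
F2: satisfies the condition.
F3: satisfies the condition.
Valid on: F2, F3.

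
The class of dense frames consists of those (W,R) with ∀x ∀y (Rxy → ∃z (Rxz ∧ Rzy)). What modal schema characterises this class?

□□p → □p

The condition is density. The C4 schema □□p → □p defines it.
Suppose □□p→□p is valid. Take Rxy and set V(p)={w : xR²w}. Then □□p at x, so □p at x, so p at y, i.e. ∃z(Rxz∧Rzy).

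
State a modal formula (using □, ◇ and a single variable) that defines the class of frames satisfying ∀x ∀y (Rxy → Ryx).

ψ → □◇ψ

A defining formula is ψ → □◇ψ (the B axiom).
Suppose ψ→□◇ψ is valid. Take Rxy and set V(ψ)={x}. Then ψ at x, so □◇ψ at x, so ◇ψ at y, so some z with Ryz has ψ; z=x, i.e. Ryx.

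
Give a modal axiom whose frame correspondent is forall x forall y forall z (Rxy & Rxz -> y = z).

◇ψ → □ψ

The condition is partial functionality. The CD schema ◇ψ → □ψ defines it.
Suppose ◇ψ→□ψ is valid. Take Rxy, Rxz and set V(ψ)={y}. Then ◇ψ at x, so □ψ at x, so ψ at z, i.e. z=y.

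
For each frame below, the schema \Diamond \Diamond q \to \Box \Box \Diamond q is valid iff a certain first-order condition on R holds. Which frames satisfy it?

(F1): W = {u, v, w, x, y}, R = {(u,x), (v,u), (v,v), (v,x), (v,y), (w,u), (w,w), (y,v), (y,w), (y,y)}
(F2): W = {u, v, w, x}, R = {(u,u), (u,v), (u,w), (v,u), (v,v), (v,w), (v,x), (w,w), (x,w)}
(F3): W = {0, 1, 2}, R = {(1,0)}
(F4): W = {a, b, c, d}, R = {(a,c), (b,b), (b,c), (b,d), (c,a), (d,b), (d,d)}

(F3)

The schema corresponds to a generalized confluence (Geach) condition: \forall x \forall y \forall z ((x R^2 y \wedge x R^2 z) \to \exists w (y = w \wedge zRw)).
(F1): fails — vR²u, vR²u but no t with u=t and uRt.
(F2): fails — uR²u, uR²w but no t with u=t and wRt.
(F3): condition met.
(F4): fails — aR²a, aR²a but no w with a=w and aRw.
Valid on: (F3).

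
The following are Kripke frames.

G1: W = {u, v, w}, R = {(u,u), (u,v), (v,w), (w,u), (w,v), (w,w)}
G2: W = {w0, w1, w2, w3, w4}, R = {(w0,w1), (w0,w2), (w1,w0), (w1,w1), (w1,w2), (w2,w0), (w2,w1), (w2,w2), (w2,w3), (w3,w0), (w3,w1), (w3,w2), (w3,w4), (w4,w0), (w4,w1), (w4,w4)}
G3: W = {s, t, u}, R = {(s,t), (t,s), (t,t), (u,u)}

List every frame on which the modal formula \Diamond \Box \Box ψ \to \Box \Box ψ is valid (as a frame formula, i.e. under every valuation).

Frame correspondent (Sahlqvist): \forall x \forall y \forall z ((xRy \wedge x R^2 z) \to \exists w (y R^2 w \wedge z = w)) — i.e. a generalized confluence (Geach) condition.
G1: ✓.
G2: fails — w2Rw0, w2R²w4 but no w with w0R²w and w4=w.
G3: ✓.
Valid on: G1, G3.

G1, G3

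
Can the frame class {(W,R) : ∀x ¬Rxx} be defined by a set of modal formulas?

Any modally definable frame class is closed under surjective bounded morphisms.
The 3-cycle (worlds 0,1,2 with 0→1→2→0) is irreflexive, and the map sending every world to a single reflexive point • is a surjective bounded morphism (forth: every edge maps to (•,•); back: every world has a successor). So any modal formula valid on the 3-cycle is also valid on the reflexive point, which is not irreflexive.
So no modal formula (or set of formulas) defines exactly the irreflexive frames.

Not definable by any modal formula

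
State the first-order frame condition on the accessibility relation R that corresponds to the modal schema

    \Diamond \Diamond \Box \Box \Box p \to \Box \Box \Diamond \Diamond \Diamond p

This is a Sahlqvist (Geach-type) schema ◇^2□^3p → □^2◇^3p.
First-order correspondent: \forall x \forall y \forall z ((x R^2 y \wedge x R^2 z) \to \exists w (y R^3 w \wedge z R^3 w)).

\forall x \forall y \forall z ((x R^2 y \wedge x R^2 z) \to \exists w (y R^3 w \wedge z R^3 w))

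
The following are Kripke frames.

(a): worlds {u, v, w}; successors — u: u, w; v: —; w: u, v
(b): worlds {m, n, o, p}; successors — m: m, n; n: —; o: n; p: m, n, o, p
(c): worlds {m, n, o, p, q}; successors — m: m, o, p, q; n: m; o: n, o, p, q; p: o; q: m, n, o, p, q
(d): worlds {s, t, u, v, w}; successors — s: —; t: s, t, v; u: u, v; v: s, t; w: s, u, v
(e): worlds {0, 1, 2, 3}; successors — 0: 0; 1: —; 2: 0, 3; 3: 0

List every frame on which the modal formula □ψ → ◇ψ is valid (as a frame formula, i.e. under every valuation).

Frame correspondent (Sahlqvist): ∀x ∃y Rxy — i.e. seriality.
(a): fails — world v has no successor.
(b): fails — world n has no successor.
(c): condition met.
(d): fails — world s has no successor.
(e): fails — world 1 has no successor.
Valid on: (c).

(c)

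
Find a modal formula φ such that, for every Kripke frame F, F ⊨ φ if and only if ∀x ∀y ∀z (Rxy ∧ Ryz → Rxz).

□q → □□q

The condition is transitivity. The 4 schema □q → □□q defines it.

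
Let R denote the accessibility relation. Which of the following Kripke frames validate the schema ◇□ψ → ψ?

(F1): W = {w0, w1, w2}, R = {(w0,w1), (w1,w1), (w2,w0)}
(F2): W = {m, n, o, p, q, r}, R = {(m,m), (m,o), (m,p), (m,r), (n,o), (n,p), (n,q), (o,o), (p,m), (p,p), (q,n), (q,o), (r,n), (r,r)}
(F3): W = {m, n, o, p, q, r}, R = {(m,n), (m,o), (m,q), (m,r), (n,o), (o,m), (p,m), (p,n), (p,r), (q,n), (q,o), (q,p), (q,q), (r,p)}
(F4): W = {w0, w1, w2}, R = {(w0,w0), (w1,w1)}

Frame correspondent (Sahlqvist): ∀x ∀y (Rxy → Ryx) — i.e. symmetry.
(F1): fails — Rw0w1 but not Rw1w0.
(F2): fails — Rmr but not Rrm.
(F3): fails — Rpm but not Rmp.
(F4): ✓.
Valid on: (F4).

(F4)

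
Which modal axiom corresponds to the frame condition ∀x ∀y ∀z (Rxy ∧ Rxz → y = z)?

This is partial functionality; the standard corresponding axiom is CD: ◇r → □r.
Suppose ◇r→□r is valid. Take Rxy, Rxz and set V(r)={y}. Then ◇r at x, so □r at x, so r at z, i.e. z=y.

◇r → □r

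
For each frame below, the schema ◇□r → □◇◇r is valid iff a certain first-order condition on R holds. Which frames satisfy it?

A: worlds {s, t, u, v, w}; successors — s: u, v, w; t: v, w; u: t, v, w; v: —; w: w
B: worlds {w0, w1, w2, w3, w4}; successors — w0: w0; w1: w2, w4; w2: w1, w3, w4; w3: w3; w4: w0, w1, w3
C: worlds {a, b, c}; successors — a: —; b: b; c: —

C

Frame correspondent (Sahlqvist): ∀x ∀y ∀z ((xRy ∧ xRz) → ∃w (yRw ∧ zR²w)) — i.e. a generalized confluence (Geach) condition.
A: fails — sRu, sRv but no w* with uRw* and vR²w*.
B: fails — w2Rw1, w2Rw3 but no w with w1Rw and w3R²w.
C: ✓.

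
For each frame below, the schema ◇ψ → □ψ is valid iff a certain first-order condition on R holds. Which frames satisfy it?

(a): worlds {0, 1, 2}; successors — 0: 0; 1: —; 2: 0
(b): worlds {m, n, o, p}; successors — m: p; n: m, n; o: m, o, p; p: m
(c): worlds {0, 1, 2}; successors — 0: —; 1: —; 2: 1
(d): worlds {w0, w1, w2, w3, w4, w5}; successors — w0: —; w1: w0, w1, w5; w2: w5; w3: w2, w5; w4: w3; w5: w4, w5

(a), (c)

The schema corresponds to partial functionality: ∀x ∀y ∀z (Rxy ∧ Rxz → y = z).
(a): holds.
(b): fails — n sees both m and n.
(c): holds.
(d): fails — w1 sees both w0 and w1.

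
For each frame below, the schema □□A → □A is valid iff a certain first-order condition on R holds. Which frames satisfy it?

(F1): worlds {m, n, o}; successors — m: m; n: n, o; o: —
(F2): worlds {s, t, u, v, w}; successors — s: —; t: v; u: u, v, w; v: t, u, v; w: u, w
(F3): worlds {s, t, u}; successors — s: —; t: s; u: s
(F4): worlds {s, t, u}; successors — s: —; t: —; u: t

(F1), (F2)

This is the axiom for density; its first-order frame correspondent is ∀x ∀y (Rxy → ∃z (Rxz ∧ Rzy)).
(F1): ✓.
(F2): ✓.
(F3): fails — Rus but no z with Ruz and Rzs.
(F4): fails — Rut but no z with Ruz and Rzt.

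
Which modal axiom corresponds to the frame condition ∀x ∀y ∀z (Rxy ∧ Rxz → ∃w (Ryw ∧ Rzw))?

This is convergence; the standard corresponding axiom is .2: ◇□s → □◇s.
Suppose ◇□s→□◇s is valid. Take Rxy, Rxz and set V(s)={w : Ryw}. Then □s at y so ◇□s at x, so □◇s at x, so ◇s at z, giving w with Rzw and Ryw.

◇□s → □◇s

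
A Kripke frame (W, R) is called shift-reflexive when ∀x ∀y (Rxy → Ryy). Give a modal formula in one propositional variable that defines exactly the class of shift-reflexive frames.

The condition is shift-reflexivity. The T□ schema □(□r → r) defines it.
Suppose □(□r→r) is valid. Take Rxy and set V(r)={w : Ryw}. Then at y, □r holds; since □(□r→r) at x, □r→r at y, so r at y, i.e. Ryy.

□(□r → r)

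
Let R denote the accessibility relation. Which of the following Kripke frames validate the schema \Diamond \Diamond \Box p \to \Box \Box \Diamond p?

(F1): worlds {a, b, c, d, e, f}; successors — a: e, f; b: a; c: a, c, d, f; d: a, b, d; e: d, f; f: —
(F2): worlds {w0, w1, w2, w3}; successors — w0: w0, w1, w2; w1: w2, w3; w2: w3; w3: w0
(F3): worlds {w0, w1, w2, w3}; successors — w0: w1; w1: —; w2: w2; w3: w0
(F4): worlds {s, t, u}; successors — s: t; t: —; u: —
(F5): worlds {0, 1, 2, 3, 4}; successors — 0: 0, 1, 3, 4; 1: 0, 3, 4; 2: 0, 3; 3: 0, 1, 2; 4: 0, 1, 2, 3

(F4), (F5)

This is the axiom for a generalized confluence (Geach) condition; its first-order frame correspondent is \forall x \forall y \forall z ((x R^2 y \wedge x R^2 z) \to \exists w (yRw \wedge zRw)).
(F1): fails — aR²d, aR²f but no w with dRw and fRw.
(F2): fails — w0R²w0, w0R²w2 but no w with w0Rw and w2Rw.
(F3): fails — w3R²w1, w3R²w1 but no w with w1Rw and w1Rw.
(F4): holds.
(F5): holds.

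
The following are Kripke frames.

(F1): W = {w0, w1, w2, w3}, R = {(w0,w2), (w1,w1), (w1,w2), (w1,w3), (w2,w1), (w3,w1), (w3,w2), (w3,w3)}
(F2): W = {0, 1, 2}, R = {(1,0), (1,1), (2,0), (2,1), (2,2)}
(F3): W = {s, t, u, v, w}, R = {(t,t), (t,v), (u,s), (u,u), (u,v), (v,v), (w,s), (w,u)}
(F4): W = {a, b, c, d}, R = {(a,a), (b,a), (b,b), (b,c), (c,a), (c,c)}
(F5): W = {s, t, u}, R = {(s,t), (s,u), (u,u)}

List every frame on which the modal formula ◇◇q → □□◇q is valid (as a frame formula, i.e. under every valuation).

Frame correspondent (Sahlqvist): ∀x ∀y ∀z ((xR²y ∧ xR²z) → ∃w (y = w ∧ zRw)) — i.e. a generalized confluence (Geach) condition.
(F1): fails — w1R²w2, w1R²w2 but no w with w2=w and w2Rw.
(F2): fails — 1R²0, 1R²0 but no w with 0=w and 0Rw.
(F3): fails — tR²t, tR²v but no w* with t=w* and vRw*.
(F4): fails — bR²b, bR²a but no w with b=w and aRw.
(F5): holds.
Valid on: (F5).

(F5)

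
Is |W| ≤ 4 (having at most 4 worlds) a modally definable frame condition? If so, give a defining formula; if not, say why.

Not modally definable

Any modally definable frame class is closed under disjoint unions.
Any modal formula valid on each of 5 disjoint one-world frames is valid on their disjoint union (validity is preserved under disjoint unions). Each one-world frame has |W|=1≤4, but the union has |W|=5.
So no modal formula (or set of formulas) defines exactly the |W|≤4 frames.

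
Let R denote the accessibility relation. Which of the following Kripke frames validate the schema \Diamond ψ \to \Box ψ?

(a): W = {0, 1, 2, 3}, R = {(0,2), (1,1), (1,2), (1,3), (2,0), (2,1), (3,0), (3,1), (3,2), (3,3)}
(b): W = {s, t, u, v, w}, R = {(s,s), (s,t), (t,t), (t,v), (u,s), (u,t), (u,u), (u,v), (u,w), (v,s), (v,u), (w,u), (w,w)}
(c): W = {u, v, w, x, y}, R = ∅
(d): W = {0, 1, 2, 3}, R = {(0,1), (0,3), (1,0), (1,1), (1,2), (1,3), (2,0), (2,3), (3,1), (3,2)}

(c)

The schema corresponds to partial functionality: \forall x \forall y \forall z (Rxy \wedge Rxz \to y = z).
(a): fails — 1 sees both 1 and 2.
(b): fails — s sees both s and t.
(c): condition met.
(d): fails — 0 sees both 1 and 3.
Valid on: (c).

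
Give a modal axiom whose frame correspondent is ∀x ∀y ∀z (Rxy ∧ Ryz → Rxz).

The condition is transitivity. The 4 schema □r → □□r defines it.
Suppose □r→□□r is valid. Take Rxy, Ryz and set V(r)={w : Rxw}. Then □r at x, so □□r at x, so □r at y, so r at z, i.e. Rxz.

□r → □□r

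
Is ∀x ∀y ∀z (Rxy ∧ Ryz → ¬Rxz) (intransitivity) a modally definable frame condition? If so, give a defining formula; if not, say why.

If a class were modally definable it would be closed under surjective bounded morphisms (Goldblatt–Thomason).
The 7-cycle (worlds s,t,u,v,w,x,y with s→t→u→v→w→x→y→s) is intransitive. Mapping every world to a single reflexive point • is a surjective bounded morphism; the reflexive point is not intransitive (R••∧R•• but R••).
So no modal formula (or set of formulas) defines exactly the intransitive frames.

Not modally definable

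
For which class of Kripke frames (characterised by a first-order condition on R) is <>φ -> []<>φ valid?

the Euclidean property: forall x forall y forall z (Rxy & Rxz -> Ryz)

Suppose ◇φ→□◇φ is valid. Take Rxy, Rxz and set V(φ)={y}. Then ◇φ at x, so □◇φ at x, so ◇φ at z, so some w with Rzw has φ; w=y, i.e. Rzy. By symmetry of the argument, Ryz.
Conversely, on a frame with the Euclidean property the schema holds at every world under every valuation.
So the correspondent is the Euclidean property.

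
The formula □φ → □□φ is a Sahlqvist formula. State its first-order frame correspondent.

Transitivity

Suppose □φ→□□φ is valid. Take Rxy, Ryz and set V(φ)={w : Rxw}. Then □φ at x, so □□φ at x, so □φ at y, so φ at z, i.e. Rxz.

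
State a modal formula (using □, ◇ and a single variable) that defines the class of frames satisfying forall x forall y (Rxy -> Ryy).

A defining formula is □(□r → r) (the T□ axiom).
Suppose □(□r→r) is valid. Take Rxy and set V(r)={w : Ryw}. Then at y, □r holds; since □(□r→r) at x, □r→r at y, so r at y, i.e. Ryy.

□(□r → r)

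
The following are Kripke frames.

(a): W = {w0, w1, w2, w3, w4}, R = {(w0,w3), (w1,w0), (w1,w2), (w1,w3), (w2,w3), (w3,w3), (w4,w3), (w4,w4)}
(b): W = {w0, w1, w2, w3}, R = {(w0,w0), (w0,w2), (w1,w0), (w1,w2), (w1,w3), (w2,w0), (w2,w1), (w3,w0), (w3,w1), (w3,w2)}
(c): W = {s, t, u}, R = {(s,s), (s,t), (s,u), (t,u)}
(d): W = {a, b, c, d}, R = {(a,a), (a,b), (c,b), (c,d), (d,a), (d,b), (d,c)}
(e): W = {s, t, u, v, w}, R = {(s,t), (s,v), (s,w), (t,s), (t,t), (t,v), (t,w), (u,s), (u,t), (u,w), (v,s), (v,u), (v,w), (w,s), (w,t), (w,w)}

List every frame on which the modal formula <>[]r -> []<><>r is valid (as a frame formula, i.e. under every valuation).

The schema corresponds to a generalized confluence (Geach) condition: forall x forall y forall z ((xRy & xRz) -> exists w (yRw & z R^2 w)).
(a): holds.
(b): holds.
(c): fails — sRs, sRt but no w with sRw and tR²w.
(d): fails — aRa, aRb but no w with aRw and bR²w.
(e): holds.
Valid on: (a), (b), (e).

(a), (b), (e)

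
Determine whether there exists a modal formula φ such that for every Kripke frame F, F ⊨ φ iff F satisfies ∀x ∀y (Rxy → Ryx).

Yes: it is symmetry, defined by the B schema p → □◇p.
Suppose p→□◇p is valid. Take Rxy and set V(p)={x}. Then p at x, so □◇p at x, so ◇p at y, so some z with Ryz has p; z=x, i.e. Ryx.

Yes, by p → □◇p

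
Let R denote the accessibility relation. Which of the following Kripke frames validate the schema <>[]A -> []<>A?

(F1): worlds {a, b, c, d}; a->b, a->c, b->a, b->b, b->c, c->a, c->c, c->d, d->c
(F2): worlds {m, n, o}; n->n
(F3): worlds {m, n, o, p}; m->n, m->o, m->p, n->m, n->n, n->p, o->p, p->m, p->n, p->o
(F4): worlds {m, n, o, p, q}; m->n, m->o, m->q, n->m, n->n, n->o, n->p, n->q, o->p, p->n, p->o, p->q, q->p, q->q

This is the axiom for convergence; its first-order frame correspondent is forall x forall y forall z (Rxy & Rxz -> exists w (Ryw & Rzw)).
(F1): ✓.
(F2): ✓.
(F3): fails — Rmo and Rmp but o and p have no common successor.
(F4): fails — Rno and Rnm but o and m have no common successor.
Valid on: (F1), (F2).

(F1), (F2)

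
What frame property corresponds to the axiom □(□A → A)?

Suppose □(□A→A) is valid. Take Rxy and set V(A)={w : Ryw}. Then at y, □A holds; since □(□A→A) at x, □A→A at y, so A at y, i.e. Ryy.

shift-reflexivity: ∀x ∀y (Rxy → Ryy)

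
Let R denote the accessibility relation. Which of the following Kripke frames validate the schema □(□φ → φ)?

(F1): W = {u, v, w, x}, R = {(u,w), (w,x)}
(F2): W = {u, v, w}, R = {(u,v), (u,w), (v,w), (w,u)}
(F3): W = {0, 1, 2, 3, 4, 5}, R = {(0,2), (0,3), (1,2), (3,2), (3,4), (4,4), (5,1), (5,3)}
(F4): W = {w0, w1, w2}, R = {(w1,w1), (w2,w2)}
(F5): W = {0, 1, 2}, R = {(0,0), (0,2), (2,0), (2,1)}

(F4)

Frame correspondent (Sahlqvist): ∀x ∀y (Rxy → Ryy) — i.e. shift-reflexivity.
(F1): fails — Ruw but not Rww.
(F2): fails — Ruv but not Rvv.
(F3): fails — R32 but not R22.
(F4): satisfies the condition.
(F5): fails — R21 but not R11.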